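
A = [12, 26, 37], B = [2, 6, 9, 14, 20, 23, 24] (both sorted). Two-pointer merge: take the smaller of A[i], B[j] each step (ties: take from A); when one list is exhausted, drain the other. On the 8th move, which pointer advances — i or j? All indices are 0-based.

j

i=0 j=0: A[i]=12>B[j]=2 take 2, j++
i=0 j=1: A[i]=12>B[j]=6 take 6, j++
i=0 j=2: A[i]=12>B[j]=9 take 9, j++
i=0 j=3: A[i]=12<=B[j]=14 take 12, i++
i=1 j=3: A[i]=26>B[j]=14 take 14, j++
i=1 j=4: A[i]=26>B[j]=20 take 20, j++
i=1 j=5: A[i]=26>B[j]=23 take 23, j++
i=1 j=6: A[i]=26>B[j]=24 take 24, j++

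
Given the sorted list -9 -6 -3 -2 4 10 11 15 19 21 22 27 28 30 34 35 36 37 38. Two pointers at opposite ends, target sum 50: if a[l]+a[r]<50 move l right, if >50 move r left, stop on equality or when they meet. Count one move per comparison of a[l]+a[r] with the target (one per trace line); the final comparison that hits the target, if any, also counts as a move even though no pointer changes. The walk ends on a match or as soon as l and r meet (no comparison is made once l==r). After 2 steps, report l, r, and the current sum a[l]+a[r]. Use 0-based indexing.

l=2, r=18, sum=35

[0,18] -9+38=29 <50 → l++
[1,18] -6+38=32 <50 → l++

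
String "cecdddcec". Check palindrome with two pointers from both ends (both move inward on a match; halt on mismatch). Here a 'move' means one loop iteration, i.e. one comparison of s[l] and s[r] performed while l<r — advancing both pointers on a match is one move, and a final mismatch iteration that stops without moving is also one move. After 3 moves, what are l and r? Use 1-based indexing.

[1,9] 'c'=='c' → l++,r--
[2,8] 'e'=='e' → l++,r--
[3,7] 'c'=='c' → l++,r--

l=4, r=6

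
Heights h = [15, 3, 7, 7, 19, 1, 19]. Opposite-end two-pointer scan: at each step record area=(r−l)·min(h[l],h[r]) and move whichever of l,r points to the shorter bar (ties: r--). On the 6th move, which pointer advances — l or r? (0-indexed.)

[0,6] min(15,19)*6=90 best=90 * → l++
[1,6] min(3,19)*5=15 best=90 → l++
[2,6] min(7,19)*4=28 best=90 → l++
[3,6] min(7,19)*3=21 best=90 → l++
[4,6] min(19,19)*2=38 best=90 → r--
[4,5] min(19,1)*1=1 best=90 → r--

r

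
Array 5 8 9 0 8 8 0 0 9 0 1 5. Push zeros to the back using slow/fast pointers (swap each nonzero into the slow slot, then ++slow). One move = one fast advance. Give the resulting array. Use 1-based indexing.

slow=1 fast=1: a[fast]=5≠0 swap→a[1]=5, slow++,fast++
slow=2 fast=2: a[fast]=8≠0 swap→a[2]=8, slow++,fast++
slow=3 fast=3: a[fast]=9≠0 swap→a[3]=9, slow++,fast++
slow=4 fast=4: a[fast]=0, fast++
slow=4 fast=5: a[fast]=8≠0 swap→a[4]=8, slow++,fast++
slow=5 fast=6: a[fast]=8≠0 swap→a[5]=8, slow++,fast++
slow=6 fast=7: a[fast]=0, fast++
slow=6 fast=8: a[fast]=0, fast++
slow=6 fast=9: a[fast]=9≠0 swap→a[6]=9, slow++,fast++
slow=7 fast=10: a[fast]=0, fast++
slow=7 fast=11: a[fast]=1≠0 swap→a[7]=1, slow++,fast++
slow=8 fast=12: a[fast]=5≠0 swap→a[8]=5, slow++,fast++

[5, 8, 9, 8, 8, 9, 1, 5, 0, 0, 0, 0]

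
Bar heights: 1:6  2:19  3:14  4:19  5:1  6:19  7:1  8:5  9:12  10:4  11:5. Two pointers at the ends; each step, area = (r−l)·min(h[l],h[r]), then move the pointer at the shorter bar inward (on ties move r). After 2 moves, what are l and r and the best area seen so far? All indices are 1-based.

[1,11] min(6,5)*10=50 best=50 * → r--
[1,10] min(6,4)*9=36 best=50 → r--

l=1, r=9, best area=50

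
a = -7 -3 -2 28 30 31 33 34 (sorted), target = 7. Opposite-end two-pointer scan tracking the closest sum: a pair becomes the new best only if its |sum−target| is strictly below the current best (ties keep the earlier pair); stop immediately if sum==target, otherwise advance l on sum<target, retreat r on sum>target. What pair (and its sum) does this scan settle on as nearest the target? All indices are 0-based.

pair (-3, -2) with sum -5 (|Δ|=12)

[0,7] -7+34=27 d=20 * → r--
[0,6] -7+33=26 d=19 * → r--
[0,5] -7+31=24 d=17 * → r--
[0,4] -7+30=23 d=16 * → r--
[0,3] -7+28=21 d=14 * → r--
[0,2] -7+-2=-9 d=16 → l++
[1,2] -3+-2=-5 d=12 * → l++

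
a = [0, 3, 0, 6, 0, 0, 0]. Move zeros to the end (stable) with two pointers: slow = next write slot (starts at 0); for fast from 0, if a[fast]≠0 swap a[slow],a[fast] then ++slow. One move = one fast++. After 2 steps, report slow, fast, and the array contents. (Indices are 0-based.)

slow=1, fast=2, a=[3, 0, 0, 6, 0, 0, 0]

(s=0,f=0) a[fast]=0 → fast++
(s=0,f=1) a[fast]=3≠0 swap→a[0]=3 → slow++,fast++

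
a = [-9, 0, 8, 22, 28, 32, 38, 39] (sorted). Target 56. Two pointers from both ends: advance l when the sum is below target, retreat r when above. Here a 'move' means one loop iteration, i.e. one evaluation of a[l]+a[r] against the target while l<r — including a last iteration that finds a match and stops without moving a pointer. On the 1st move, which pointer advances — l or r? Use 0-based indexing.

l

l=0 r=7: -9+39=30 <56, l++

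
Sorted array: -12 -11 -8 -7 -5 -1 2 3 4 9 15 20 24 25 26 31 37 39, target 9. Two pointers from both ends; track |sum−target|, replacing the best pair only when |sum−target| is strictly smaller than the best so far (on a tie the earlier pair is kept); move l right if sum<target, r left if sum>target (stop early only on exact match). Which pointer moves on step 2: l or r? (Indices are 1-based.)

r

l=1 r=18: -12+39=27 d=18 *, r--
l=1 r=17: -12+37=25 d=16 *, r--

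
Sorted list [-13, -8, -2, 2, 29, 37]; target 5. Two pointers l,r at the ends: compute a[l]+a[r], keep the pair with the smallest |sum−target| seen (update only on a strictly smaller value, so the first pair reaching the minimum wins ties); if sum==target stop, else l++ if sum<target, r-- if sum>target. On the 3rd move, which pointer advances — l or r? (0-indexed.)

l=0 r=5: -13+37=24 d=19 *, r--
l=0 r=4: -13+29=16 d=11 *, r--
l=0 r=3: -13+2=-11 d=16, l++

l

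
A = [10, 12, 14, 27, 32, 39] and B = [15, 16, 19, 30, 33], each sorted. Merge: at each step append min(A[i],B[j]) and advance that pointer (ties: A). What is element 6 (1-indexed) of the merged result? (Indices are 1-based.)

i=1 j=1: A[i]=10<=B[j]=15 take 10, i++
i=2 j=1: A[i]=12<=B[j]=15 take 12, i++
i=3 j=1: A[i]=14<=B[j]=15 take 14, i++
i=4 j=1: A[i]=27>B[j]=15 take 15, j++
i=4 j=2: A[i]=27>B[j]=16 take 16, j++
i=4 j=3: A[i]=27>B[j]=19 take 19, j++
i=4 j=4: A[i]=27<=B[j]=30 take 27, i++
i=5 j=4: A[i]=32>B[j]=30 take 30, j++
i=5 j=5: A[i]=32<=B[j]=33 take 32, i++
i=6 j=5: A[i]=39>B[j]=33 take 33, j++
i=6 j=6: B done, take A[i]=39, i++

merged[6] = 19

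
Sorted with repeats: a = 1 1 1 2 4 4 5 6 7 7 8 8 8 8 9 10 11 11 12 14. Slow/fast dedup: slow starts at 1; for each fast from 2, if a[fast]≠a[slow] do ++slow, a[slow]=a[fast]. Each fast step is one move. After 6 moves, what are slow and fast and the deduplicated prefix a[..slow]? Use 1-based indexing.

slow=4, fast=8, prefix=[1, 2, 4, 5]

slow=1 fast=2: a[fast]=1=a[slow] dup, fast++
slow=1 fast=3: a[fast]=1=a[slow] dup, fast++
slow=1 fast=4: a[fast]=2≠a[slow]=1 write a[2]=2, slow++,fast++
slow=2 fast=5: a[fast]=4≠a[slow]=2 write a[3]=4, slow++,fast++
slow=3 fast=6: a[fast]=4=a[slow] dup, fast++
slow=3 fast=7: a[fast]=5≠a[slow]=4 write a[4]=5, slow++,fast++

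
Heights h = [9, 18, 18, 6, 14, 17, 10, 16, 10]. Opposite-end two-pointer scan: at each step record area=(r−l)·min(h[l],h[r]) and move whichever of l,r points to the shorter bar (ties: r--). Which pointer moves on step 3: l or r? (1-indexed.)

[1,9] min(9,10)*8=72 best=72 * → l++
[2,9] min(18,10)*7=70 best=72 → r--
[2,8] min(18,16)*6=96 best=96 * → r--

r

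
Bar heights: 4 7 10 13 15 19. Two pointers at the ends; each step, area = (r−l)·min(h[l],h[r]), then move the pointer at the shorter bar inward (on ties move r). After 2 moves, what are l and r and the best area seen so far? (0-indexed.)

l=2, r=5, best area=28

l=0 r=5: min(4,19)*5=20 best=20 *, l++
l=1 r=5: min(7,19)*4=28 best=28 *, l++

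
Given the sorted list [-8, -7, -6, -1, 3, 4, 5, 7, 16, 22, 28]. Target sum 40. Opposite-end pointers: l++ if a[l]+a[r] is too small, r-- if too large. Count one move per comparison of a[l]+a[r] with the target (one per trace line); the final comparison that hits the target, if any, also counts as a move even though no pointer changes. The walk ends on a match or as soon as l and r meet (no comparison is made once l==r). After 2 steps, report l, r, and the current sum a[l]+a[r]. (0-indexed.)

l=0 r=10: -8+28=20 <40, l++
l=1 r=10: -7+28=21 <40, l++

l=2, r=10, sum=22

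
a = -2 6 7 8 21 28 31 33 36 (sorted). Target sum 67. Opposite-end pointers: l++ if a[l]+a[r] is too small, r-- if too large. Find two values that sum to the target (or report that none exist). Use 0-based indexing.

(31, 36)

[0,8] -2+36=34 <67 → l++
[1,8] 6+36=42 <67 → l++
[2,8] 7+36=43 <67 → l++
[3,8] 8+36=44 <67 → l++
[4,8] 21+36=57 <67 → l++
[5,8] 28+36=64 <67 → l++
[6,8] 31+36=67 → found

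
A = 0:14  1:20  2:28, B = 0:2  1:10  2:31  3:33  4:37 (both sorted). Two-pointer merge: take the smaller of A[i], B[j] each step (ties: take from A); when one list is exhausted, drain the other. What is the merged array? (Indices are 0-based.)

i=0 j=0: A[i]=14>B[j]=2 take 2, j++
i=0 j=1: A[i]=14>B[j]=10 take 10, j++
i=0 j=2: A[i]=14<=B[j]=31 take 14, i++
i=1 j=2: A[i]=20<=B[j]=31 take 20, i++
i=2 j=2: A[i]=28<=B[j]=31 take 28, i++
i=3 j=2: A done, take B[j]=31, j++
i=3 j=3: A done, take B[j]=33, j++
i=3 j=4: A done, take B[j]=37, j++

[2, 10, 14, 20, 28, 31, 33, 37]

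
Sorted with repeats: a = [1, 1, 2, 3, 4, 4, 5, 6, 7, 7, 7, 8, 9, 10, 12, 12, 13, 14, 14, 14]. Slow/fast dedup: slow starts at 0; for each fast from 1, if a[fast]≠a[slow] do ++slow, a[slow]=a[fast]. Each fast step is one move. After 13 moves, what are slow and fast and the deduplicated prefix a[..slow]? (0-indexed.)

slow=9, fast=14, prefix=[1, 2, 3, 4, 5, 6, 7, 8, 9, 10]

slow=0 fast=1: a[fast]=1=a[slow] dup, fast++
slow=0 fast=2: a[fast]=2≠a[slow]=1 write a[1]=2, slow++,fast++
slow=1 fast=3: a[fast]=3≠a[slow]=2 write a[2]=3, slow++,fast++
slow=2 fast=4: a[fast]=4≠a[slow]=3 write a[3]=4, slow++,fast++
slow=3 fast=5: a[fast]=4=a[slow] dup, fast++
slow=3 fast=6: a[fast]=5≠a[slow]=4 write a[4]=5, slow++,fast++
slow=4 fast=7: a[fast]=6≠a[slow]=5 write a[5]=6, slow++,fast++
slow=5 fast=8: a[fast]=7≠a[slow]=6 write a[6]=7, slow++,fast++
slow=6 fast=9: a[fast]=7=a[slow] dup, fast++
slow=6 fast=10: a[fast]=7=a[slow] dup, fast++
slow=6 fast=11: a[fast]=8≠a[slow]=7 write a[7]=8, slow++,fast++
slow=7 fast=12: a[fast]=9≠a[slow]=8 write a[8]=9, slow++,fast++
slow=8 fast=13: a[fast]=10≠a[slow]=9 write a[9]=10, slow++,fast++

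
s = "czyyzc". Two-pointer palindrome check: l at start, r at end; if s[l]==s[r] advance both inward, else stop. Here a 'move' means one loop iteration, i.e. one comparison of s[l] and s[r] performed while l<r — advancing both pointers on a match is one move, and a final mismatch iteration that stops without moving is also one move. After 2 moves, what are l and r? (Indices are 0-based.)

l=2, r=3

[0,5] 'c'=='c' → l++,r--
[1,4] 'z'=='z' → l++,r--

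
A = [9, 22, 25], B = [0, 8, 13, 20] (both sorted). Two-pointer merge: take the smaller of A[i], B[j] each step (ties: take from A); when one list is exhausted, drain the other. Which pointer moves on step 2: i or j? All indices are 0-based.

j

i=0 j=0: A[i]=9>B[j]=0 take 0, j++
i=0 j=1: A[i]=9>B[j]=8 take 8, j++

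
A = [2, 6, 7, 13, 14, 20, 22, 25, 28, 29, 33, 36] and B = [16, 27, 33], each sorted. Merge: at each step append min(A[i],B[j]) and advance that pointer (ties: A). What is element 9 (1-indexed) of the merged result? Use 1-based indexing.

[i=1,j=1] A[i]=2<=B[j]=16 take 2 → i++
[i=2,j=1] A[i]=6<=B[j]=16 take 6 → i++
[i=3,j=1] A[i]=7<=B[j]=16 take 7 → i++
[i=4,j=1] A[i]=13<=B[j]=16 take 13 → i++
[i=5,j=1] A[i]=14<=B[j]=16 take 14 → i++
[i=6,j=1] A[i]=20>B[j]=16 take 16 → j++
[i=6,j=2] A[i]=20<=B[j]=27 take 20 → i++
[i=7,j=2] A[i]=22<=B[j]=27 take 22 → i++
[i=8,j=2] A[i]=25<=B[j]=27 take 25 → i++
[i=9,j=2] A[i]=28>B[j]=27 take 27 → j++
[i=9,j=3] A[i]=28<=B[j]=33 take 28 → i++
[i=10,j=3] A[i]=29<=B[j]=33 take 29 → i++
[i=11,j=3] A[i]=33<=B[j]=33 take 33 → i++
[i=12,j=3] A[i]=36>B[j]=33 take 33 → j++
[i=12,j=4] B done, take A[i]=36 → i++

merged[9] = 25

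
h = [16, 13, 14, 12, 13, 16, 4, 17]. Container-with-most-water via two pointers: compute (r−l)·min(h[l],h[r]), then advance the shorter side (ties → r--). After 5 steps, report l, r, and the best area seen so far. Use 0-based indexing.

l=0 r=7: min(16,17)*7=112 best=112 *, l++
l=1 r=7: min(13,17)*6=78 best=112, l++
l=2 r=7: min(14,17)*5=70 best=112, l++
l=3 r=7: min(12,17)*4=48 best=112, l++
l=4 r=7: min(13,17)*3=39 best=112, l++

l=5, r=7, best area=112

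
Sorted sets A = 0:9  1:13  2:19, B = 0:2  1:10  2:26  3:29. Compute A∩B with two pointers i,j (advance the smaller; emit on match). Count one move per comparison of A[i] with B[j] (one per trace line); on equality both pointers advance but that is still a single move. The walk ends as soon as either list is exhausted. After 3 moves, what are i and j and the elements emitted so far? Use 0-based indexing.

[i=0,j=0] 9>2 → j++
[i=0,j=1] 9<10 → i++
[i=1,j=1] 13>10 → j++

i=1, j=2, emitted=[]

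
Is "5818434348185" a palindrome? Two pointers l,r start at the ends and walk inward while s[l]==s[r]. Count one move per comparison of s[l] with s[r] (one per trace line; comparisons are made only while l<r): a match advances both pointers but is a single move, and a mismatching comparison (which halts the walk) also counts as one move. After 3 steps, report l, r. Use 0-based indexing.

l=3, r=9

[0,12] '5'=='5' → l++,r--
[1,11] '8'=='8' → l++,r--
[2,10] '1'=='1' → l++,r--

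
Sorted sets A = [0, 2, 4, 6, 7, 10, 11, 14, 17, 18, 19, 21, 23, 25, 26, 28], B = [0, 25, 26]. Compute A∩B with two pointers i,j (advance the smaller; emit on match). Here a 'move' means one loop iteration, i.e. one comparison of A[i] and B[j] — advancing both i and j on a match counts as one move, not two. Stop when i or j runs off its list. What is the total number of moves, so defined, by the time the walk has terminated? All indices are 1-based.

15 moves

[i=1,j=1] 0==0 emit → i++,j++
[i=2,j=2] 2<25 → i++
[i=3,j=2] 4<25 → i++
[i=4,j=2] 6<25 → i++
[i=5,j=2] 7<25 → i++
[i=6,j=2] 10<25 → i++
[i=7,j=2] 11<25 → i++
[i=8,j=2] 14<25 → i++
[i=9,j=2] 17<25 → i++
[i=10,j=2] 18<25 → i++
[i=11,j=2] 19<25 → i++
[i=12,j=2] 21<25 → i++
[i=13,j=2] 23<25 → i++
[i=14,j=2] 25==25 emit → i++,j++
[i=15,j=3] 26==26 emit → i++,j++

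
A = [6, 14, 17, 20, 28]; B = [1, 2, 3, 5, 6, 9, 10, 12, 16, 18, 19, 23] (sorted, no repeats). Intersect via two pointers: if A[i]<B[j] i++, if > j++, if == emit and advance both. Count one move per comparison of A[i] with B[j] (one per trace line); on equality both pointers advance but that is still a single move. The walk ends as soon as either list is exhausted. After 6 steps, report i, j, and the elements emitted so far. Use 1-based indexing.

[i=1,j=1] 6>1 → j++
[i=1,j=2] 6>2 → j++
[i=1,j=3] 6>3 → j++
[i=1,j=4] 6>5 → j++
[i=1,j=5] 6==6 emit → i++,j++
[i=2,j=6] 14>9 → j++

i=2, j=7, emitted=[6]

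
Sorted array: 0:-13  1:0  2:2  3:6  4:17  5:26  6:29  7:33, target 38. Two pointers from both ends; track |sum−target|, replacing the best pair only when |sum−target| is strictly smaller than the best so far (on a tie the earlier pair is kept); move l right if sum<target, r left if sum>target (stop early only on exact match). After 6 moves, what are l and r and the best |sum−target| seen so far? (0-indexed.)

[0,7] -13+33=20 d=18 * → l++
[1,7] 0+33=33 d=5 * → l++
[2,7] 2+33=35 d=3 * → l++
[3,7] 6+33=39 d=1 * → r--
[3,6] 6+29=35 d=3 → l++
[4,6] 17+29=46 d=8 → r--

l=4, r=5, best |Δ|=1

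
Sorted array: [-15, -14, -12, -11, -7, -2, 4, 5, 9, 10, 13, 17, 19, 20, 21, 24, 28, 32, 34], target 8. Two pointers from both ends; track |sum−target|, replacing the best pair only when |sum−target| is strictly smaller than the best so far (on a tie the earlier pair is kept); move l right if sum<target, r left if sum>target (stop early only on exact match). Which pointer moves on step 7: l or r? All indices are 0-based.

r

[0,18] -15+34=19 d=11 * → r--
[0,17] -15+32=17 d=9 * → r--
[0,16] -15+28=13 d=5 * → r--
[0,15] -15+24=9 d=1 * → r--
[0,14] -15+21=6 d=2 → l++
[1,14] -14+21=7 d=1 → l++
[2,14] -12+21=9 d=1 → r--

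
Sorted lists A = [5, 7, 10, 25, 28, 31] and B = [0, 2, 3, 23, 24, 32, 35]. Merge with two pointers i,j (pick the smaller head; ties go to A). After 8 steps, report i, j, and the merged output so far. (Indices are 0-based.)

i=3, j=5, merged so far=[0, 2, 3, 5, 7, 10, 23, 24]

i=0 j=0: A[i]=5>B[j]=0 take 0, j++
i=0 j=1: A[i]=5>B[j]=2 take 2, j++
i=0 j=2: A[i]=5>B[j]=3 take 3, j++
i=0 j=3: A[i]=5<=B[j]=23 take 5, i++
i=1 j=3: A[i]=7<=B[j]=23 take 7, i++
i=2 j=3: A[i]=10<=B[j]=23 take 10, i++
i=3 j=3: A[i]=25>B[j]=23 take 23, j++
i=3 j=4: A[i]=25>B[j]=24 take 24, j++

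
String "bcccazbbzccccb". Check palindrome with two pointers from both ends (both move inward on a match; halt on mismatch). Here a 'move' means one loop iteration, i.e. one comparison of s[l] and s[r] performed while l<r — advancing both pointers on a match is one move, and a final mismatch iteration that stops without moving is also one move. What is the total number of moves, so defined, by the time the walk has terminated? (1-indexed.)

5 moves

[1,14] 'b'=='b' → l++,r--
[2,13] 'c'=='c' → l++,r--
[3,12] 'c'=='c' → l++,r--
[4,11] 'c'=='c' → l++,r--
[5,10] 'a'!='c' → stop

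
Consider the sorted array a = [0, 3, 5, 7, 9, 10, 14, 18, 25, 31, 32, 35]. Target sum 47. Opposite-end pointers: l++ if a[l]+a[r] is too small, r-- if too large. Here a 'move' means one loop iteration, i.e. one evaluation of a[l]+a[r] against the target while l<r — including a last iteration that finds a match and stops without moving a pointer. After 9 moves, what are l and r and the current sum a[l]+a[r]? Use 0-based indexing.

l=0 r=11: 0+35=35 <47, l++
l=1 r=11: 3+35=38 <47, l++
l=2 r=11: 5+35=40 <47, l++
l=3 r=11: 7+35=42 <47, l++
l=4 r=11: 9+35=44 <47, l++
l=5 r=11: 10+35=45 <47, l++
l=6 r=11: 14+35=49 >47, r--
l=6 r=10: 14+32=46 <47, l++
l=7 r=10: 18+32=50 >47, r--

l=7, r=9, sum=49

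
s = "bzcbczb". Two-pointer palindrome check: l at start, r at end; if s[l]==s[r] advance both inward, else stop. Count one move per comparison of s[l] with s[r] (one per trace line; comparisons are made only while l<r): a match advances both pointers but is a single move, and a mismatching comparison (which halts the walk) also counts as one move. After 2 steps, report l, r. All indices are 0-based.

[0,6] 'b'=='b' → l++,r--
[1,5] 'z'=='z' → l++,r--

l=2, r=4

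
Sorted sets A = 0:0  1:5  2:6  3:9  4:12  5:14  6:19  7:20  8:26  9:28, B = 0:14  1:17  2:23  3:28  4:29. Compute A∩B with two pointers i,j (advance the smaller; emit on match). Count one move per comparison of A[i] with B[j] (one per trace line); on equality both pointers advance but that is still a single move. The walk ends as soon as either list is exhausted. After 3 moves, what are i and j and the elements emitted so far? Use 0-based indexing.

[i=0,j=0] 0<14 → i++
[i=1,j=0] 5<14 → i++
[i=2,j=0] 6<14 → i++

i=3, j=0, emitted=[]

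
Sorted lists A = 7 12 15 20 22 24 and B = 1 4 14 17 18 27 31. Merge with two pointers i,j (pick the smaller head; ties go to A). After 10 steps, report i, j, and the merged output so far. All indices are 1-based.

i=1 j=1: A[i]=7>B[j]=1 take 1, j++
i=1 j=2: A[i]=7>B[j]=4 take 4, j++
i=1 j=3: A[i]=7<=B[j]=14 take 7, i++
i=2 j=3: A[i]=12<=B[j]=14 take 12, i++
i=3 j=3: A[i]=15>B[j]=14 take 14, j++
i=3 j=4: A[i]=15<=B[j]=17 take 15, i++
i=4 j=4: A[i]=20>B[j]=17 take 17, j++
i=4 j=5: A[i]=20>B[j]=18 take 18, j++
i=4 j=6: A[i]=20<=B[j]=27 take 20, i++
i=5 j=6: A[i]=22<=B[j]=27 take 22, i++

i=6, j=6, merged so far=[1, 4, 7, 12, 14, 15, 17, 18, 20, 22]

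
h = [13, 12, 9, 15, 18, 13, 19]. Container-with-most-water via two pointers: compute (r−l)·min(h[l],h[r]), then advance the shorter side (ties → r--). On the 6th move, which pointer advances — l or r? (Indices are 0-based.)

[0,6] min(13,19)*6=78 best=78 * → l++
[1,6] min(12,19)*5=60 best=78 → l++
[2,6] min(9,19)*4=36 best=78 → l++
[3,6] min(15,19)*3=45 best=78 → l++
[4,6] min(18,19)*2=36 best=78 → l++
[5,6] min(13,19)*1=13 best=78 → l++

l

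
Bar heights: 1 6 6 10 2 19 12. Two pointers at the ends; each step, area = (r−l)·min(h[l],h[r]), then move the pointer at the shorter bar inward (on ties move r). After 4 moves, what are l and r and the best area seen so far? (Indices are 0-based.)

l=0 r=6: min(1,12)*6=6 best=6 *, l++
l=1 r=6: min(6,12)*5=30 best=30 *, l++
l=2 r=6: min(6,12)*4=24 best=30, l++
l=3 r=6: min(10,12)*3=30 best=30, l++

l=4, r=6, best area=30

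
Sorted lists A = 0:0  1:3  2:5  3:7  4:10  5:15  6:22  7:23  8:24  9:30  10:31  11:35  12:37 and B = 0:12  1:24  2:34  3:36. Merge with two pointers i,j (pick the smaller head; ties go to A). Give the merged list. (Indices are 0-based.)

[i=0,j=0] A[i]=0<=B[j]=12 take 0 → i++
[i=1,j=0] A[i]=3<=B[j]=12 take 3 → i++
[i=2,j=0] A[i]=5<=B[j]=12 take 5 → i++
[i=3,j=0] A[i]=7<=B[j]=12 take 7 → i++
[i=4,j=0] A[i]=10<=B[j]=12 take 10 → i++
[i=5,j=0] A[i]=15>B[j]=12 take 12 → j++
[i=5,j=1] A[i]=15<=B[j]=24 take 15 → i++
[i=6,j=1] A[i]=22<=B[j]=24 take 22 → i++
[i=7,j=1] A[i]=23<=B[j]=24 take 23 → i++
[i=8,j=1] A[i]=24<=B[j]=24 take 24 → i++
[i=9,j=1] A[i]=30>B[j]=24 take 24 → j++
[i=9,j=2] A[i]=30<=B[j]=34 take 30 → i++
[i=10,j=2] A[i]=31<=B[j]=34 take 31 → i++
[i=11,j=2] A[i]=35>B[j]=34 take 34 → j++
[i=11,j=3] A[i]=35<=B[j]=36 take 35 → i++
[i=12,j=3] A[i]=37>B[j]=36 take 36 → j++
[i=12,j=4] B done, take A[i]=37 → i++

[0, 3, 5, 7, 10, 12, 15, 22, 23, 24, 24, 30, 31, 34, 35, 36, 37]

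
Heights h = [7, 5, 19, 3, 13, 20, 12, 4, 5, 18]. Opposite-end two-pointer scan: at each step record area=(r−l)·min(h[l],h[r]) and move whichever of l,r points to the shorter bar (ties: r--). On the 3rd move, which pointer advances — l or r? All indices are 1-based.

l=1 r=10: min(7,18)*9=63 best=63 *, l++
l=2 r=10: min(5,18)*8=40 best=63, l++
l=3 r=10: min(19,18)*7=126 best=126 *, r--

r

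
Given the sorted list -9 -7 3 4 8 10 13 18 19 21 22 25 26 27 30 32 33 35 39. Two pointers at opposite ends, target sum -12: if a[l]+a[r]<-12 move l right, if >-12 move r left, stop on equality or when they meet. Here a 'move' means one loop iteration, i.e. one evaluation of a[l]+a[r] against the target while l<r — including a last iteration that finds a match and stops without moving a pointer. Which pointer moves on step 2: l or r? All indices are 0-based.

r

l=0 r=18: -9+39=30 >-12, r--
l=0 r=17: -9+35=26 >-12, r--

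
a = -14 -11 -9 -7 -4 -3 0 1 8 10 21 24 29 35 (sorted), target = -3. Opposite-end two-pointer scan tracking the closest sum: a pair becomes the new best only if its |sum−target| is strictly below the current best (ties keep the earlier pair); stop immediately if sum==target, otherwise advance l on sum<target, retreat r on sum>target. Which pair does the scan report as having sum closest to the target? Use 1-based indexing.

l=1 r=14: -14+35=21 d=24 *, r--
l=1 r=13: -14+29=15 d=18 *, r--
l=1 r=12: -14+24=10 d=13 *, r--
l=1 r=11: -14+21=7 d=10 *, r--
l=1 r=10: -14+10=-4 d=1 *, l++
l=2 r=10: -11+10=-1 d=2, r--
l=2 r=9: -11+8=-3 d=0 *, stop

pair (-11, 8) with sum -3 (|Δ|=0)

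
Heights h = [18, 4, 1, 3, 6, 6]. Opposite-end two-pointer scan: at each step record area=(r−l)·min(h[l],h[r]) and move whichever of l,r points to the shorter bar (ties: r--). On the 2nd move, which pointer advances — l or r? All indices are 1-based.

r

[1,6] min(18,6)*5=30 best=30 * → r--
[1,5] min(18,6)*4=24 best=30 → r--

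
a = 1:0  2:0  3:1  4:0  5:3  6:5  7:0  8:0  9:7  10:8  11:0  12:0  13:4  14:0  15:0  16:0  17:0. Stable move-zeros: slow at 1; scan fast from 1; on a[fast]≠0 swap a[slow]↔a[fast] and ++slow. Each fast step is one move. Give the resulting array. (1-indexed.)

(s=1,f=1) a[fast]=0 → fast++
(s=1,f=2) a[fast]=0 → fast++
(s=1,f=3) a[fast]=1≠0 swap→a[1]=1 → slow++,fast++
(s=2,f=4) a[fast]=0 → fast++
(s=2,f=5) a[fast]=3≠0 swap→a[2]=3 → slow++,fast++
(s=3,f=6) a[fast]=5≠0 swap→a[3]=5 → slow++,fast++
(s=4,f=7) a[fast]=0 → fast++
(s=4,f=8) a[fast]=0 → fast++
(s=4,f=9) a[fast]=7≠0 swap→a[4]=7 → slow++,fast++
(s=5,f=10) a[fast]=8≠0 swap→a[5]=8 → slow++,fast++
(s=6,f=11) a[fast]=0 → fast++
(s=6,f=12) a[fast]=0 → fast++
(s=6,f=13) a[fast]=4≠0 swap→a[6]=4 → slow++,fast++
(s=7,f=14) a[fast]=0 → fast++
(s=7,f=15) a[fast]=0 → fast++
(s=7,f=16) a[fast]=0 → fast++
(s=7,f=17) a[fast]=0 → fast++

[1, 3, 5, 7, 8, 4, 0, 0, 0, 0, 0, 0, 0, 0, 0, 0, 0]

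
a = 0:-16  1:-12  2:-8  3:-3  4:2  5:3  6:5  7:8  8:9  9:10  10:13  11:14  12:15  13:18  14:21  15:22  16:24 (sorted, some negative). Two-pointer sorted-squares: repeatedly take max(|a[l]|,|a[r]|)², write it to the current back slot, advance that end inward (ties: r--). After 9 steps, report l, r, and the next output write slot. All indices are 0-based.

l=2, r=9, next write slot=7

l=0 r=16: |-16|<=|24| out[16]=576, r--
l=0 r=15: |-16|<=|22| out[15]=484, r--
l=0 r=14: |-16|<=|21| out[14]=441, r--
l=0 r=13: |-16|<=|18| out[13]=324, r--
l=0 r=12: |-16|>|15| out[12]=256, l++
l=1 r=12: |-12|<=|15| out[11]=225, r--
l=1 r=11: |-12|<=|14| out[10]=196, r--
l=1 r=10: |-12|<=|13| out[9]=169, r--
l=1 r=9: |-12|>|10| out[8]=144, l++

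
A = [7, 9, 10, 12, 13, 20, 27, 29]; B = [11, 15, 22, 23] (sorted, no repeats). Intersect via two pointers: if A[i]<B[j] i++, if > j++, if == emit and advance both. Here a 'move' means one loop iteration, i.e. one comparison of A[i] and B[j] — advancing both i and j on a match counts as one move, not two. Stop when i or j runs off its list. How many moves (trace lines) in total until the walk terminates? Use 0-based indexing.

i=0 j=0: 7<11, i++
i=1 j=0: 9<11, i++
i=2 j=0: 10<11, i++
i=3 j=0: 12>11, j++
i=3 j=1: 12<15, i++
i=4 j=1: 13<15, i++
i=5 j=1: 20>15, j++
i=5 j=2: 20<22, i++
i=6 j=2: 27>22, j++
i=6 j=3: 27>23, j++

10 moves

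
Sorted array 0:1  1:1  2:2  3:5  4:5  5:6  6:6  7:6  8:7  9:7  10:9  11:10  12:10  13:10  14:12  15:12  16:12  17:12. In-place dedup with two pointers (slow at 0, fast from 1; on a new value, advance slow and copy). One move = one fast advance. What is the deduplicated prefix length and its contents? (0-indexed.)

(s=0,f=1) a[fast]=1=a[slow] dup → fast++
(s=0,f=2) a[fast]=2≠a[slow]=1 write a[1]=2 → slow++,fast++
(s=1,f=3) a[fast]=5≠a[slow]=2 write a[2]=5 → slow++,fast++
(s=2,f=4) a[fast]=5=a[slow] dup → fast++
(s=2,f=5) a[fast]=6≠a[slow]=5 write a[3]=6 → slow++,fast++
(s=3,f=6) a[fast]=6=a[slow] dup → fast++
(s=3,f=7) a[fast]=6=a[slow] dup → fast++
(s=3,f=8) a[fast]=7≠a[slow]=6 write a[4]=7 → slow++,fast++
(s=4,f=9) a[fast]=7=a[slow] dup → fast++
(s=4,f=10) a[fast]=9≠a[slow]=7 write a[5]=9 → slow++,fast++
(s=5,f=11) a[fast]=10≠a[slow]=9 write a[6]=10 → slow++,fast++
(s=6,f=12) a[fast]=10=a[slow] dup → fast++
(s=6,f=13) a[fast]=10=a[slow] dup → fast++
(s=6,f=14) a[fast]=12≠a[slow]=10 write a[7]=12 → slow++,fast++
(s=7,f=15) a[fast]=12=a[slow] dup → fast++
(s=7,f=16) a[fast]=12=a[slow] dup → fast++
(s=7,f=17) a[fast]=12=a[slow] dup → fast++

length 8; prefix = [1, 2, 5, 6, 7, 9, 10, 12]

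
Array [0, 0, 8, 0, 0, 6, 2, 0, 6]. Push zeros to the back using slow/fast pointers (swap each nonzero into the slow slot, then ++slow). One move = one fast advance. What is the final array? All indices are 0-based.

[8, 6, 2, 6, 0, 0, 0, 0, 0]

(s=0,f=0) a[fast]=0 → fast++
(s=0,f=1) a[fast]=0 → fast++
(s=0,f=2) a[fast]=8≠0 swap→a[0]=8 → slow++,fast++
(s=1,f=3) a[fast]=0 → fast++
(s=1,f=4) a[fast]=0 → fast++
(s=1,f=5) a[fast]=6≠0 swap→a[1]=6 → slow++,fast++
(s=2,f=6) a[fast]=2≠0 swap→a[2]=2 → slow++,fast++
(s=3,f=7) a[fast]=0 → fast++
(s=3,f=8) a[fast]=6≠0 swap→a[3]=6 → slow++,fast++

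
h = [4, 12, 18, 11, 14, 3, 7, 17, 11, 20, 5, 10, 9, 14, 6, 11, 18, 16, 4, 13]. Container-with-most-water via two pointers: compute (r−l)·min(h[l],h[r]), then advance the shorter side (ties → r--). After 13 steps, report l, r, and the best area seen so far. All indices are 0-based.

l=3, r=9, best area=252

l=0 r=19: min(4,13)*19=76 best=76 *, l++
l=1 r=19: min(12,13)*18=216 best=216 *, l++
l=2 r=19: min(18,13)*17=221 best=221 *, r--
l=2 r=18: min(18,4)*16=64 best=221, r--
l=2 r=17: min(18,16)*15=240 best=240 *, r--
l=2 r=16: min(18,18)*14=252 best=252 *, r--
l=2 r=15: min(18,11)*13=143 best=252, r--
l=2 r=14: min(18,6)*12=72 best=252, r--
l=2 r=13: min(18,14)*11=154 best=252, r--
l=2 r=12: min(18,9)*10=90 best=252, r--
l=2 r=11: min(18,10)*9=90 best=252, r--
l=2 r=10: min(18,5)*8=40 best=252, r--
l=2 r=9: min(18,20)*7=126 best=252, l++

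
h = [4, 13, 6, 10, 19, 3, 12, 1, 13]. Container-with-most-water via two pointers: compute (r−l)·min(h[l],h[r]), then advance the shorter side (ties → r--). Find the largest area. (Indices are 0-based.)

max area = 91

[0,8] min(4,13)*8=32 best=32 * → l++
[1,8] min(13,13)*7=91 best=91 * → r--
[1,7] min(13,1)*6=6 best=91 → r--
[1,6] min(13,12)*5=60 best=91 → r--
[1,5] min(13,3)*4=12 best=91 → r--
[1,4] min(13,19)*3=39 best=91 → l++
[2,4] min(6,19)*2=12 best=91 → l++
[3,4] min(10,19)*1=10 best=91 → l++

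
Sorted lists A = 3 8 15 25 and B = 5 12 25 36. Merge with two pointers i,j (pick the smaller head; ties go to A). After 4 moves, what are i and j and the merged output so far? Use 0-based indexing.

i=2, j=2, merged so far=[3, 5, 8, 12]

[i=0,j=0] A[i]=3<=B[j]=5 take 3 → i++
[i=1,j=0] A[i]=8>B[j]=5 take 5 → j++
[i=1,j=1] A[i]=8<=B[j]=12 take 8 → i++
[i=2,j=1] A[i]=15>B[j]=12 take 12 → j++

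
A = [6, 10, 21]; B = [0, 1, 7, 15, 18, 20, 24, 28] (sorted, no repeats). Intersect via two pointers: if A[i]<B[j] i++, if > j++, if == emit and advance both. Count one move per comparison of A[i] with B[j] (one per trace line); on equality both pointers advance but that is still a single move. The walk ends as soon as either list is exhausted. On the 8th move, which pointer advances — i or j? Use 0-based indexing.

j

i=0 j=0: 6>0, j++
i=0 j=1: 6>1, j++
i=0 j=2: 6<7, i++
i=1 j=2: 10>7, j++
i=1 j=3: 10<15, i++
i=2 j=3: 21>15, j++
i=2 j=4: 21>18, j++
i=2 j=5: 21>20, j++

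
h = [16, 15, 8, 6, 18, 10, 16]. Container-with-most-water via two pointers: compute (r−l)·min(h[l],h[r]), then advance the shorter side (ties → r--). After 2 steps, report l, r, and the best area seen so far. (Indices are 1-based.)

l=1, r=5, best area=96

[1,7] min(16,16)*6=96 best=96 * → r--
[1,6] min(16,10)*5=50 best=96 → r--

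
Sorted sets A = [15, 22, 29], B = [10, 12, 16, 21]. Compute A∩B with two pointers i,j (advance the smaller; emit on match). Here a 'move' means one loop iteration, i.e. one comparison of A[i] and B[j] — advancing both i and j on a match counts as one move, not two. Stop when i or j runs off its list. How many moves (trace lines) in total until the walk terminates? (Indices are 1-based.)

5 moves

i=1 j=1: 15>10, j++
i=1 j=2: 15>12, j++
i=1 j=3: 15<16, i++
i=2 j=3: 22>16, j++
i=2 j=4: 22>21, j++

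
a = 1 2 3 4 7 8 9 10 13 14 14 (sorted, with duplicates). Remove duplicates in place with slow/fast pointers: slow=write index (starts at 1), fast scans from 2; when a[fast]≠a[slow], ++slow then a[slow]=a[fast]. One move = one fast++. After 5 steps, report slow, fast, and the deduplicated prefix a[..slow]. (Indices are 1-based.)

slow=6, fast=7, prefix=[1, 2, 3, 4, 7, 8]

slow=1 fast=2: a[fast]=2≠a[slow]=1 write a[2]=2, slow++,fast++
slow=2 fast=3: a[fast]=3≠a[slow]=2 write a[3]=3, slow++,fast++
slow=3 fast=4: a[fast]=4≠a[slow]=3 write a[4]=4, slow++,fast++
slow=4 fast=5: a[fast]=7≠a[slow]=4 write a[5]=7, slow++,fast++
slow=5 fast=6: a[fast]=8≠a[slow]=7 write a[6]=8, slow++,fast++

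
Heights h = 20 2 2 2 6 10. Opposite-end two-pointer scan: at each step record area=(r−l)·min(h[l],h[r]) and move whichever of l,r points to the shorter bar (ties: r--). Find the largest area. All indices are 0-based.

[0,5] min(20,10)*5=50 best=50 * → r--
[0,4] min(20,6)*4=24 best=50 → r--
[0,3] min(20,2)*3=6 best=50 → r--
[0,2] min(20,2)*2=4 best=50 → r--
[0,1] min(20,2)*1=2 best=50 → r--

max area = 50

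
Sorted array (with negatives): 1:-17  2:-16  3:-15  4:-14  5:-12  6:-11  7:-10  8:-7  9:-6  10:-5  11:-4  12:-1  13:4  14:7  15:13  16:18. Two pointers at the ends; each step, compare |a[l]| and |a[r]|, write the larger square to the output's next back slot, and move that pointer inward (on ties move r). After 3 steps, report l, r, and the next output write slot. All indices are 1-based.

l=3, r=15, next write slot=13

[1,16] |-17|<=|18| out[16]=324 → r--
[1,15] |-17|>|13| out[15]=289 → l++
[2,15] |-16|>|13| out[14]=256 → l++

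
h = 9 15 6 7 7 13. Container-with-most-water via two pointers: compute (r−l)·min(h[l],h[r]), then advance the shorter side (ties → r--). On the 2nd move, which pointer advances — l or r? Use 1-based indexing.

l=1 r=6: min(9,13)*5=45 best=45 *, l++
l=2 r=6: min(15,13)*4=52 best=52 *, r--

r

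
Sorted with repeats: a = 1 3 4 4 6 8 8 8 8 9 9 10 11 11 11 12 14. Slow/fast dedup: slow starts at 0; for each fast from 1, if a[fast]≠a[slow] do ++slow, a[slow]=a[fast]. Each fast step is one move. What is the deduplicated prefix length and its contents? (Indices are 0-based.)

slow=0 fast=1: a[fast]=3≠a[slow]=1 write a[1]=3, slow++,fast++
slow=1 fast=2: a[fast]=4≠a[slow]=3 write a[2]=4, slow++,fast++
slow=2 fast=3: a[fast]=4=a[slow] dup, fast++
slow=2 fast=4: a[fast]=6≠a[slow]=4 write a[3]=6, slow++,fast++
slow=3 fast=5: a[fast]=8≠a[slow]=6 write a[4]=8, slow++,fast++
slow=4 fast=6: a[fast]=8=a[slow] dup, fast++
slow=4 fast=7: a[fast]=8=a[slow] dup, fast++
slow=4 fast=8: a[fast]=8=a[slow] dup, fast++
slow=4 fast=9: a[fast]=9≠a[slow]=8 write a[5]=9, slow++,fast++
slow=5 fast=10: a[fast]=9=a[slow] dup, fast++
slow=5 fast=11: a[fast]=10≠a[slow]=9 write a[6]=10, slow++,fast++
slow=6 fast=12: a[fast]=11≠a[slow]=10 write a[7]=11, slow++,fast++
slow=7 fast=13: a[fast]=11=a[slow] dup, fast++
slow=7 fast=14: a[fast]=11=a[slow] dup, fast++
slow=7 fast=15: a[fast]=12≠a[slow]=11 write a[8]=12, slow++,fast++
slow=8 fast=16: a[fast]=14≠a[slow]=12 write a[9]=14, slow++,fast++

length 10; prefix = [1, 3, 4, 6, 8, 9, 10, 11, 12, 14]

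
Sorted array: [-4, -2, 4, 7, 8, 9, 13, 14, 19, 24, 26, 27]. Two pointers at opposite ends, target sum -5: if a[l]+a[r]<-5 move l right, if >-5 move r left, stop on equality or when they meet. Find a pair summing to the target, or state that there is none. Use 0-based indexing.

[0,11] -4+27=23 >-5 → r--
[0,10] -4+26=22 >-5 → r--
[0,9] -4+24=20 >-5 → r--
[0,8] -4+19=15 >-5 → r--
[0,7] -4+14=10 >-5 → r--
[0,6] -4+13=9 >-5 → r--
[0,5] -4+9=5 >-5 → r--
[0,4] -4+8=4 >-5 → r--
[0,3] -4+7=3 >-5 → r--
[0,2] -4+4=0 >-5 → r--
[0,1] -4+-2=-6 <-5 → l++

no pair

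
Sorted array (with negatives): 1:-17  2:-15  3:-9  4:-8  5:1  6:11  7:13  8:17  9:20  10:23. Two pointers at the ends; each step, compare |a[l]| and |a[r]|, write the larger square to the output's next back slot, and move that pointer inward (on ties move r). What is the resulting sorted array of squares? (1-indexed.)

[1, 64, 81, 121, 169, 225, 289, 289, 400, 529]

l=1 r=10: |-17|<=|23| out[10]=529, r--
l=1 r=9: |-17|<=|20| out[9]=400, r--
l=1 r=8: |-17|<=|17| out[8]=289, r--
l=1 r=7: |-17|>|13| out[7]=289, l++
l=2 r=7: |-15|>|13| out[6]=225, l++
l=3 r=7: |-9|<=|13| out[5]=169, r--
l=3 r=6: |-9|<=|11| out[4]=121, r--
l=3 r=5: |-9|>|1| out[3]=81, l++
l=4 r=5: |-8|>|1| out[2]=64, l++
l=5 r=5: |1|<=|1| out[1]=1, r--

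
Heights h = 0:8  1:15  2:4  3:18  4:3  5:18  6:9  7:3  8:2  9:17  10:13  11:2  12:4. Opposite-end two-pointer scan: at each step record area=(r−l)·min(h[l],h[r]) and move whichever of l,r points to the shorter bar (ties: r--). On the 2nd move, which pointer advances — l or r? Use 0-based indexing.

l=0 r=12: min(8,4)*12=48 best=48 *, r--
l=0 r=11: min(8,2)*11=22 best=48, r--

r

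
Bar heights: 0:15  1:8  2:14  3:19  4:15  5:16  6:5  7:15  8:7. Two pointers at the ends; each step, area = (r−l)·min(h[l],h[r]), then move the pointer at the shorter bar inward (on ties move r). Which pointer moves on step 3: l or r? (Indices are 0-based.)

[0,8] min(15,7)*8=56 best=56 * → r--
[0,7] min(15,15)*7=105 best=105 * → r--
[0,6] min(15,5)*6=30 best=105 → r--

r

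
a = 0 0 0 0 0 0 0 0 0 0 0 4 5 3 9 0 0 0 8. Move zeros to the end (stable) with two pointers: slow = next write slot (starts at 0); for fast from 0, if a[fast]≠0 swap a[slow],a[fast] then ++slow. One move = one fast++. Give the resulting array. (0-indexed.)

[4, 5, 3, 9, 8, 0, 0, 0, 0, 0, 0, 0, 0, 0, 0, 0, 0, 0, 0]

(s=0,f=0) a[fast]=0 → fast++
(s=0,f=1) a[fast]=0 → fast++
(s=0,f=2) a[fast]=0 → fast++
(s=0,f=3) a[fast]=0 → fast++
(s=0,f=4) a[fast]=0 → fast++
(s=0,f=5) a[fast]=0 → fast++
(s=0,f=6) a[fast]=0 → fast++
(s=0,f=7) a[fast]=0 → fast++
(s=0,f=8) a[fast]=0 → fast++
(s=0,f=9) a[fast]=0 → fast++
(s=0,f=10) a[fast]=0 → fast++
(s=0,f=11) a[fast]=4≠0 swap→a[0]=4 → slow++,fast++
(s=1,f=12) a[fast]=5≠0 swap→a[1]=5 → slow++,fast++
(s=2,f=13) a[fast]=3≠0 swap→a[2]=3 → slow++,fast++
(s=3,f=14) a[fast]=9≠0 swap→a[3]=9 → slow++,fast++
(s=4,f=15) a[fast]=0 → fast++
(s=4,f=16) a[fast]=0 → fast++
(s=4,f=17) a[fast]=0 → fast++
(s=4,f=18) a[fast]=8≠0 swap→a[4]=8 → slow++,fast++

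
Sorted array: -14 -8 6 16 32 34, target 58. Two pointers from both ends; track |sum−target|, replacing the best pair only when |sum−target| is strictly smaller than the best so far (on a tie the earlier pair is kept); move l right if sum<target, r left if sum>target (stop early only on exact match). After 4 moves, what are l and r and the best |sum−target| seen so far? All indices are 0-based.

[0,5] -14+34=20 d=38 * → l++
[1,5] -8+34=26 d=32 * → l++
[2,5] 6+34=40 d=18 * → l++
[3,5] 16+34=50 d=8 * → l++

l=4, r=5, best |Δ|=8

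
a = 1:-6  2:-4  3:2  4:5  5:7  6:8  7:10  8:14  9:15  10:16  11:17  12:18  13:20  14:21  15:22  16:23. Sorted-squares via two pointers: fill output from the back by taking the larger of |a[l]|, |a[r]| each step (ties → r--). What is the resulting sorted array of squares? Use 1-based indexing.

[4, 16, 25, 36, 49, 64, 100, 196, 225, 256, 289, 324, 400, 441, 484, 529]

l=1 r=16: |-6|<=|23| out[16]=529, r--
l=1 r=15: |-6|<=|22| out[15]=484, r--
l=1 r=14: |-6|<=|21| out[14]=441, r--
l=1 r=13: |-6|<=|20| out[13]=400, r--
l=1 r=12: |-6|<=|18| out[12]=324, r--
l=1 r=11: |-6|<=|17| out[11]=289, r--
l=1 r=10: |-6|<=|16| out[10]=256, r--
l=1 r=9: |-6|<=|15| out[9]=225, r--
l=1 r=8: |-6|<=|14| out[8]=196, r--
l=1 r=7: |-6|<=|10| out[7]=100, r--
l=1 r=6: |-6|<=|8| out[6]=64, r--
l=1 r=5: |-6|<=|7| out[5]=49, r--
l=1 r=4: |-6|>|5| out[4]=36, l++
l=2 r=4: |-4|<=|5| out[3]=25, r--
l=2 r=3: |-4|>|2| out[2]=16, l++
l=3 r=3: |2|<=|2| out[1]=4, r--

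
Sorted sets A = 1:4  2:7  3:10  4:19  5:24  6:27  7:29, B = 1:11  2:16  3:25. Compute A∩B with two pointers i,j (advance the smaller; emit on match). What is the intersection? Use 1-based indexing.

[i=1,j=1] 4<11 → i++
[i=2,j=1] 7<11 → i++
[i=3,j=1] 10<11 → i++
[i=4,j=1] 19>11 → j++
[i=4,j=2] 19>16 → j++
[i=4,j=3] 19<25 → i++
[i=5,j=3] 24<25 → i++
[i=6,j=3] 27>25 → j++

intersection = []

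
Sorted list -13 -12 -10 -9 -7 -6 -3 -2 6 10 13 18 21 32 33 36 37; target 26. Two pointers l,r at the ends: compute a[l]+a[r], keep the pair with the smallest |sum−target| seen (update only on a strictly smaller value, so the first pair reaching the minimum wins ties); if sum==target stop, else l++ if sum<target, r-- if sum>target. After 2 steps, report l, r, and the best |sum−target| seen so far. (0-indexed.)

l=2, r=16, best |Δ|=1

l=0 r=16: -13+37=24 d=2 *, l++
l=1 r=16: -12+37=25 d=1 *, l++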